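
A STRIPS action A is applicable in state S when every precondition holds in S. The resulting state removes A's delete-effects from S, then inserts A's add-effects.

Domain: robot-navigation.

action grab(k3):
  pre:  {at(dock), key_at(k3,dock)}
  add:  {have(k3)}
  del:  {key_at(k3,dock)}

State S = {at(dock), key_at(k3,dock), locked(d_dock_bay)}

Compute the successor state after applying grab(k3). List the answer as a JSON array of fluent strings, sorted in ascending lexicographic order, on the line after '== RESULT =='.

Progress:
  pre ⊆ S: {at(dock), key_at(k3,dock)} ⊆ S  — applicable
  S \ del = {at(dock), locked(d_dock_bay)}
  ∪ add   = {at(dock), have(k3), locked(d_dock_bay)}

== RESULT ==
["at(dock)", "have(k3)", "locked(d_dock_bay)"]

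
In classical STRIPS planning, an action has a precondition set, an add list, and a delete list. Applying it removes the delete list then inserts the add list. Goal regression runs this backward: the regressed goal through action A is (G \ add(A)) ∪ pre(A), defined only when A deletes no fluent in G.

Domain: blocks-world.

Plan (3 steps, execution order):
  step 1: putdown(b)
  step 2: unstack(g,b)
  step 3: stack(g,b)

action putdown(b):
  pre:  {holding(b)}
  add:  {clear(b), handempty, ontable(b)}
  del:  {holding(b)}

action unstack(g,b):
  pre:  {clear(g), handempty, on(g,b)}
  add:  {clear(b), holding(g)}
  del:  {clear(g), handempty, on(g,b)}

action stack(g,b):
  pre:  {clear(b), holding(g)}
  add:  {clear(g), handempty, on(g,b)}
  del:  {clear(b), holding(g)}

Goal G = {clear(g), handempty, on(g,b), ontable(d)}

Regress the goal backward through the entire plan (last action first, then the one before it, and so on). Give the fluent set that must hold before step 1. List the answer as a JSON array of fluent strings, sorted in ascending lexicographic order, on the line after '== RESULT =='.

Regress step by step:
  through step 3 (stack(g,b)): drop {clear(g), handempty, on(g,b)}, keep {ontable(d)}, require {clear(b), holding(g)}
    → {clear(b), holding(g), ontable(d)}
  through step 2 (unstack(g,b)): drop {clear(b), holding(g)}, keep {ontable(d)}, require {clear(g), handempty, on(g,b)}
    → {clear(g), handempty, on(g,b), ontable(d)}
  through step 1 (putdown(b)): drop {handempty}, keep {clear(g), on(g,b), ontable(d)}, require {holding(b)}
    → {clear(g), holding(b), on(g,b), ontable(d)}

== RESULT ==
["clear(g)", "holding(b)", "on(g,b)", "ontable(d)"]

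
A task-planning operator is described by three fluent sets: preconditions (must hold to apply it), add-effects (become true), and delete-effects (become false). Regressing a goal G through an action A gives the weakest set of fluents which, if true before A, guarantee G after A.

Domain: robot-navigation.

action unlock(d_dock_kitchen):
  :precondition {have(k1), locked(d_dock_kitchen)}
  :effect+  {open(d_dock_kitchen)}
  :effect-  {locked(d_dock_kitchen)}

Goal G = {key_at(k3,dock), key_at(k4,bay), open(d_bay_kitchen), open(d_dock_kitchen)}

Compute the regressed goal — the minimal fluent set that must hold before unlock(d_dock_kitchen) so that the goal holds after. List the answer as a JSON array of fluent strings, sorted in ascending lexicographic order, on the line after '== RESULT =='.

Compute (G \ add) ∪ pre:
  G ∩ del = {}  (empty — regression defined)
  G \ add = {key_at(k3,dock), key_at(k4,bay), open(d_bay_kitchen), open(d_dock_kitchen)} \ {open(d_dock_kitchen)} = {key_at(k3,dock), key_at(k4,bay), open(d_bay_kitchen)}
  ∪ pre   = {key_at(k3,dock), key_at(k4,bay), open(d_bay_kitchen)} ∪ {have(k1), locked(d_dock_kitchen)}
          = {have(k1), key_at(k3,dock), key_at(k4,bay), locked(d_dock_kitchen), open(d_bay_kitchen)}

== RESULT ==
["have(k1)", "key_at(k3,dock)", "key_at(k4,bay)", "locked(d_dock_kitchen)", "open(d_bay_kitchen)"]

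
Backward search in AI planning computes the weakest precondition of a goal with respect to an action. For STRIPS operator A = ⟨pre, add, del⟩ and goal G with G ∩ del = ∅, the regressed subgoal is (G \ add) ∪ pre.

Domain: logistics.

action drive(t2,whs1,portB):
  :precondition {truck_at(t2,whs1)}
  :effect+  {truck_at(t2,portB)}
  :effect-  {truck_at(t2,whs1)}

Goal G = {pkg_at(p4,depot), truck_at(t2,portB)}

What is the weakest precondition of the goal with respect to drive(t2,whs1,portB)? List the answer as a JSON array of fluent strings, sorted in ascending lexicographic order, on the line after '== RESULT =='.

Regress:
  G ∩ del = {}  (empty — regression defined)
  G \ add = {pkg_at(p4,depot), truck_at(t2,portB)} \ {truck_at(t2,portB)} = {pkg_at(p4,depot)}
  ∪ pre   = {pkg_at(p4,depot)} ∪ {truck_at(t2,whs1)}
          = {pkg_at(p4,depot), truck_at(t2,whs1)}

== RESULT ==
["pkg_at(p4,depot)", "truck_at(t2,whs1)"]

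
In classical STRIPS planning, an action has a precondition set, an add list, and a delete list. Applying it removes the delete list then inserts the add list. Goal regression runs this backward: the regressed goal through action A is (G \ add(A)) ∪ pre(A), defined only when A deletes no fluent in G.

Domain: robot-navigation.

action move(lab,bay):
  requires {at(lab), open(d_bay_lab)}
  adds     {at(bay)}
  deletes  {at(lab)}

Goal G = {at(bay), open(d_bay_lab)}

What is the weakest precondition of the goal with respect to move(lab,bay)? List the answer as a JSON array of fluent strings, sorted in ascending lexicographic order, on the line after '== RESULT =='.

Compute (G \ add) ∪ pre:
  G ∩ del = {}  (empty — regression defined)
  G \ add = {at(bay), open(d_bay_lab)} \ {at(bay)} = {open(d_bay_lab)}
  ∪ pre   = {open(d_bay_lab)} ∪ {at(lab), open(d_bay_lab)}
          = {at(lab), open(d_bay_lab)}

== RESULT ==
["at(lab)", "open(d_bay_lab)"]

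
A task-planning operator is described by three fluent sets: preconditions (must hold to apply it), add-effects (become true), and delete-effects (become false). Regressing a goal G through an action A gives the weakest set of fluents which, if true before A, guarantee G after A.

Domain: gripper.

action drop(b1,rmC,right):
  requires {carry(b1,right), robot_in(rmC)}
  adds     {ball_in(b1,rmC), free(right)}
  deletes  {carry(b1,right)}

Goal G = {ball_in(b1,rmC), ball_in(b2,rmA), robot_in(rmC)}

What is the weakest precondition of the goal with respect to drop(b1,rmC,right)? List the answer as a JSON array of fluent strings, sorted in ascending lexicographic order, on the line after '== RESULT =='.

Compute (G \ add) ∪ pre:
  G ∩ del = {}  (empty — regression defined)
  G \ add = {ball_in(b1,rmC), ball_in(b2,rmA), robot_in(rmC)} \ {ball_in(b1,rmC), free(right)} = {ball_in(b2,rmA), robot_in(rmC)}
  ∪ pre   = {ball_in(b2,rmA), robot_in(rmC)} ∪ {carry(b1,right), robot_in(rmC)}
          = {ball_in(b2,rmA), carry(b1,right), robot_in(rmC)}

== RESULT ==
["ball_in(b2,rmA)", "carry(b1,right)", "robot_in(rmC)"]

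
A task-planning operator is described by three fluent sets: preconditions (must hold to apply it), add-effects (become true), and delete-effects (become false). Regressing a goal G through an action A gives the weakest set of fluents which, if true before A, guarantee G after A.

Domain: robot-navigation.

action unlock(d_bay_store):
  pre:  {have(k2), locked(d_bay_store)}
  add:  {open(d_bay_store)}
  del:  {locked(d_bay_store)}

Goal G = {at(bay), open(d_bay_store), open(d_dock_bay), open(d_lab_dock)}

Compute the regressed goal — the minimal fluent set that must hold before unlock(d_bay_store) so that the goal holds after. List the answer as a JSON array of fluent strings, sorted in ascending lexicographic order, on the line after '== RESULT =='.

Compute (G \ add) ∪ pre:
  G ∩ del = {}  (empty — regression defined)
  G \ add = {at(bay), open(d_bay_store), open(d_dock_bay), open(d_lab_dock)} \ {open(d_bay_store)} = {at(bay), open(d_dock_bay), open(d_lab_dock)}
  ∪ pre   = {at(bay), open(d_dock_bay), open(d_lab_dock)} ∪ {have(k2), locked(d_bay_store)}
          = {at(bay), have(k2), locked(d_bay_store), open(d_dock_bay), open(d_lab_dock)}

== RESULT ==
["at(bay)", "have(k2)", "locked(d_bay_store)", "open(d_dock_bay)", "open(d_lab_dock)"]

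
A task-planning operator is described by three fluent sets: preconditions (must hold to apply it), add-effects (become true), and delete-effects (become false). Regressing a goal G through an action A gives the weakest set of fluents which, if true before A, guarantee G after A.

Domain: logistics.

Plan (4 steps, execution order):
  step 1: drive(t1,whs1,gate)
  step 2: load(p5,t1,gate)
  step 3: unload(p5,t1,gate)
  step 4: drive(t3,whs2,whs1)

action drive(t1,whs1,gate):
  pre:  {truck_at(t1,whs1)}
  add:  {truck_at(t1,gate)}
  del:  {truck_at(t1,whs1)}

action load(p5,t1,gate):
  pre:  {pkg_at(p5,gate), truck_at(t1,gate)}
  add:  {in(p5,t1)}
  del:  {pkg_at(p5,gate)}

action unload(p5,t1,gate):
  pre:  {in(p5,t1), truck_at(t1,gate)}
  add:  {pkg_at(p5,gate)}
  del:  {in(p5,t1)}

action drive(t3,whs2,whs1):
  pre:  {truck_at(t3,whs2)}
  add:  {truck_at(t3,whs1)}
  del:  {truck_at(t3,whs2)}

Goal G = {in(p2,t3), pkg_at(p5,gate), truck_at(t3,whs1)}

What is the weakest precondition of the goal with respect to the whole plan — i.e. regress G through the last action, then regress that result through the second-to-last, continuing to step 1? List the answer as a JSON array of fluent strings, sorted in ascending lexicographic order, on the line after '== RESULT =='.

Work backward from the goal:
  through step 4 (drive(t3,whs2,whs1)): drop {truck_at(t3,whs1)}, keep {in(p2,t3), pkg_at(p5,gate)}, require {truck_at(t3,whs2)}
    → {in(p2,t3), pkg_at(p5,gate), truck_at(t3,whs2)}
  through step 3 (unload(p5,t1,gate)): drop {pkg_at(p5,gate)}, keep {in(p2,t3), truck_at(t3,whs2)}, require {in(p5,t1), truck_at(t1,gate)}
    → {in(p2,t3), in(p5,t1), truck_at(t1,gate), truck_at(t3,whs2)}
  through step 2 (load(p5,t1,gate)): drop {in(p5,t1)}, keep {in(p2,t3), truck_at(t1,gate), truck_at(t3,whs2)}, require {pkg_at(p5,gate), truck_at(t1,gate)}
    → {in(p2,t3), pkg_at(p5,gate), truck_at(t1,gate), truck_at(t3,whs2)}
  through step 1 (drive(t1,whs1,gate)): drop {truck_at(t1,gate)}, keep {in(p2,t3), pkg_at(p5,gate), truck_at(t3,whs2)}, require {truck_at(t1,whs1)}
    → {in(p2,t3), pkg_at(p5,gate), truck_at(t1,whs1), truck_at(t3,whs2)}

== RESULT ==
["in(p2,t3)", "pkg_at(p5,gate)", "truck_at(t1,whs1)", "truck_at(t3,whs2)"]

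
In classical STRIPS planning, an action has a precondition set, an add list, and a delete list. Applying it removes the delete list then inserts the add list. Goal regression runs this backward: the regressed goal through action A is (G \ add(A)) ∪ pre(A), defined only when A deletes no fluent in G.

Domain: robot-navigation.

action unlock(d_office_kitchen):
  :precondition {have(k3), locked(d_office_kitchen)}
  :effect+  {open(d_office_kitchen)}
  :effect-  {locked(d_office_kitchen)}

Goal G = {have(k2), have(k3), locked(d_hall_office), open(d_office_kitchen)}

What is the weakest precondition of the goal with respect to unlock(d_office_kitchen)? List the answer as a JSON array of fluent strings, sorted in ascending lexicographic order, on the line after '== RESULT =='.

Compute (G \ add) ∪ pre:
  G ∩ del = {}  (empty — regression defined)
  G \ add = {have(k2), have(k3), locked(d_hall_office), open(d_office_kitchen)} \ {open(d_office_kitchen)} = {have(k2), have(k3), locked(d_hall_office)}
  ∪ pre   = {have(k2), have(k3), locked(d_hall_office)} ∪ {have(k3), locked(d_office_kitchen)}
          = {have(k2), have(k3), locked(d_hall_office), locked(d_office_kitchen)}

== RESULT ==
["have(k2)", "have(k3)", "locked(d_hall_office)", "locked(d_office_kitchen)"]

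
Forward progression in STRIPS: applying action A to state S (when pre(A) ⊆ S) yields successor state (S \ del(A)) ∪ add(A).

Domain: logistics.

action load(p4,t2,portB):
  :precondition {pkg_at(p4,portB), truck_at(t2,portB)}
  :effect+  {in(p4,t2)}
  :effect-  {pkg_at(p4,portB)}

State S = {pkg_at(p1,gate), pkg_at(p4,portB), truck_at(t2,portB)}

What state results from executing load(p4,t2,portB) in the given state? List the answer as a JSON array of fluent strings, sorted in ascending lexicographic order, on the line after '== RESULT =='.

Compute (S \ del) ∪ add:
  pre ⊆ S: {pkg_at(p4,portB), truck_at(t2,portB)} ⊆ S  — applicable
  S \ del = {pkg_at(p1,gate), truck_at(t2,portB)}
  ∪ add   = {in(p4,t2), pkg_at(p1,gate), truck_at(t2,portB)}

== RESULT ==
["in(p4,t2)", "pkg_at(p1,gate)", "truck_at(t2,portB)"]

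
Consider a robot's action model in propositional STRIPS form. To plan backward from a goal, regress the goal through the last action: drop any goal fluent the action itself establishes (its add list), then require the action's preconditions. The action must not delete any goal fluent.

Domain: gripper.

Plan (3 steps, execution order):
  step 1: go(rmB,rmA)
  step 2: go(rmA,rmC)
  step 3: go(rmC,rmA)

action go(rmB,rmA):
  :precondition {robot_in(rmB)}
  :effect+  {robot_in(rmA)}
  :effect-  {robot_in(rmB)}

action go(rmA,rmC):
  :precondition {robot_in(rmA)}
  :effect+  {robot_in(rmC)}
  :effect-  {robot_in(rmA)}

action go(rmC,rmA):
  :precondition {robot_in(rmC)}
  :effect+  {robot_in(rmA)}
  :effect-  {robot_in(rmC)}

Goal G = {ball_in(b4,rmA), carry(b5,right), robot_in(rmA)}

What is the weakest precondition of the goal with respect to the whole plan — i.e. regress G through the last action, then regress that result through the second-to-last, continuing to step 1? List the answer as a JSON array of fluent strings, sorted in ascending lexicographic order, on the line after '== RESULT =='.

Work backward from the goal:
  through step 3 (go(rmC,rmA)): drop {robot_in(rmA)}, keep {ball_in(b4,rmA), carry(b5,right)}, require {robot_in(rmC)}
    → {ball_in(b4,rmA), carry(b5,right), robot_in(rmC)}
  through step 2 (go(rmA,rmC)): drop {robot_in(rmC)}, keep {ball_in(b4,rmA), carry(b5,right)}, require {robot_in(rmA)}
    → {ball_in(b4,rmA), carry(b5,right), robot_in(rmA)}
  through step 1 (go(rmB,rmA)): drop {robot_in(rmA)}, keep {ball_in(b4,rmA), carry(b5,right)}, require {robot_in(rmB)}
    → {ball_in(b4,rmA), carry(b5,right), robot_in(rmB)}

== RESULT ==
["ball_in(b4,rmA)", "carry(b5,right)", "robot_in(rmB)"]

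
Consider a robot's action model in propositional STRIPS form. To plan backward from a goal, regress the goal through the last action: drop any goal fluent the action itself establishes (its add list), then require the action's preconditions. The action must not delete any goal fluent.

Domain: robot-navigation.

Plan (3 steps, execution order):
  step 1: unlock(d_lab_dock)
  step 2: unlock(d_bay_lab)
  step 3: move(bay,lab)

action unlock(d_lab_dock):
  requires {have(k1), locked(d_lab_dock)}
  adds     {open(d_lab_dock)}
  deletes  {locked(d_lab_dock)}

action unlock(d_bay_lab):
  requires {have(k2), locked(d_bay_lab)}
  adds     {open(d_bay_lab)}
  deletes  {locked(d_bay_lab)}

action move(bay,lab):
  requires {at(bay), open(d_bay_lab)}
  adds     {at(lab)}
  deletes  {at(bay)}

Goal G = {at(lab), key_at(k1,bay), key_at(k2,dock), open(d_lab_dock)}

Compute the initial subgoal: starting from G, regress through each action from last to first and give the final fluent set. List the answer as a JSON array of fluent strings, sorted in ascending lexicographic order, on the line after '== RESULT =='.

Work backward from the goal:
  through step 3 (move(bay,lab)): drop {at(lab)}, keep {key_at(k1,bay), key_at(k2,dock), open(d_lab_dock)}, require {at(bay), open(d_bay_lab)}
    → {at(bay), key_at(k1,bay), key_at(k2,dock), open(d_bay_lab), open(d_lab_dock)}
  through step 2 (unlock(d_bay_lab)): drop {open(d_bay_lab)}, keep {at(bay), key_at(k1,bay), key_at(k2,dock), open(d_lab_dock)}, require {have(k2), locked(d_bay_lab)}
    → {at(bay), have(k2), key_at(k1,bay), key_at(k2,dock), locked(d_bay_lab), open(d_lab_dock)}
  through step 1 (unlock(d_lab_dock)): drop {open(d_lab_dock)}, keep {at(bay), have(k2), key_at(k1,bay), key_at(k2,dock), locked(d_bay_lab)}, require {have(k1), locked(d_lab_dock)}
    → {at(bay), have(k1), have(k2), key_at(k1,bay), key_at(k2,dock), locked(d_bay_lab), locked(d_lab_dock)}

== RESULT ==
["at(bay)", "have(k1)", "have(k2)", "key_at(k1,bay)", "key_at(k2,dock)", "locked(d_bay_lab)", "locked(d_lab_dock)"]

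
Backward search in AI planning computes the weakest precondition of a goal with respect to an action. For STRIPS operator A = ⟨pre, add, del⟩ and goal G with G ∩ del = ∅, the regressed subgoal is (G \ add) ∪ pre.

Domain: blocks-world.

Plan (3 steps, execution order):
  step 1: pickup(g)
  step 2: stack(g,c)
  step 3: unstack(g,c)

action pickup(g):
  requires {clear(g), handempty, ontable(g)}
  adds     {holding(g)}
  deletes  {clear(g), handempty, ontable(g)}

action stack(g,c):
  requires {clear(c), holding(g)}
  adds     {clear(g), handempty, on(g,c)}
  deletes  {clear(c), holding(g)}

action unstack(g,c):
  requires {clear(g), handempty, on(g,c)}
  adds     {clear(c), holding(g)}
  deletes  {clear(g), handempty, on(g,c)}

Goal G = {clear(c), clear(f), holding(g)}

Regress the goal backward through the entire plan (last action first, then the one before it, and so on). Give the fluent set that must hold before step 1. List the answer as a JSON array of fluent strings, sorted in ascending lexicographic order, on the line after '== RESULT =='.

Regress step by step:
  through step 3 (unstack(g,c)): drop {clear(c), holding(g)}, keep {clear(f)}, require {clear(g), handempty, on(g,c)}
    → {clear(f), clear(g), handempty, on(g,c)}
  through step 2 (stack(g,c)): drop {clear(g), handempty, on(g,c)}, keep {clear(f)}, require {clear(c), holding(g)}
    → {clear(c), clear(f), holding(g)}
  through step 1 (pickup(g)): drop {holding(g)}, keep {clear(c), clear(f)}, require {clear(g), handempty, ontable(g)}
    → {clear(c), clear(f), clear(g), handempty, ontable(g)}

== RESULT ==
["clear(c)", "clear(f)", "clear(g)", "handempty", "ontable(g)"]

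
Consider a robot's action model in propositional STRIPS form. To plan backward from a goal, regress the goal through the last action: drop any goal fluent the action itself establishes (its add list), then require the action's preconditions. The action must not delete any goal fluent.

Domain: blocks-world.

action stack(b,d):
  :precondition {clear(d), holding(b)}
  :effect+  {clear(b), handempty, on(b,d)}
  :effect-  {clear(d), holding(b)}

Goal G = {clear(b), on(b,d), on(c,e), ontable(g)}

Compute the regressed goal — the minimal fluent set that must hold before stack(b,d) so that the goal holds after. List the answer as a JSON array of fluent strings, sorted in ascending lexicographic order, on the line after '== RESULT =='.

Compute (G \ add) ∪ pre:
  G ∩ del = {}  (empty — regression defined)
  G \ add = {clear(b), on(b,d), on(c,e), ontable(g)} \ {clear(b), handempty, on(b,d)} = {on(c,e), ontable(g)}
  ∪ pre   = {on(c,e), ontable(g)} ∪ {clear(d), holding(b)}
          = {clear(d), holding(b), on(c,e), ontable(g)}

== RESULT ==
["clear(d)", "holding(b)", "on(c,e)", "ontable(g)"]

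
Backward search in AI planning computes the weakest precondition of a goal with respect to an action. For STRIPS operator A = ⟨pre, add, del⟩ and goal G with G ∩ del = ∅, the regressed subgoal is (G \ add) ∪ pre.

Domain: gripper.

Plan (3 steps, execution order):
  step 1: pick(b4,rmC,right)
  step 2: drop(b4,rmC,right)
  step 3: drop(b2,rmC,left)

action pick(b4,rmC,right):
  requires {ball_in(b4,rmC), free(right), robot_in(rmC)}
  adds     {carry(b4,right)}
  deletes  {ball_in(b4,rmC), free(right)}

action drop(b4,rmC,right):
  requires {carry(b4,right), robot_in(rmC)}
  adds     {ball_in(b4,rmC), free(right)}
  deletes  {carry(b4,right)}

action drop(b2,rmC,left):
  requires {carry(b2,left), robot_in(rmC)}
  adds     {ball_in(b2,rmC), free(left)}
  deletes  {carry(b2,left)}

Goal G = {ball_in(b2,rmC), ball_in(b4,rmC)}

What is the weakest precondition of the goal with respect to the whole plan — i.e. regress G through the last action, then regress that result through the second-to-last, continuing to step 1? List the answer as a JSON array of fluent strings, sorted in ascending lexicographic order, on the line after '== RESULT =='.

Regress step by step:
  through step 3 (drop(b2,rmC,left)): drop {ball_in(b2,rmC)}, keep {ball_in(b4,rmC)}, require {carry(b2,left), robot_in(rmC)}
    → {ball_in(b4,rmC), carry(b2,left), robot_in(rmC)}
  through step 2 (drop(b4,rmC,right)): drop {ball_in(b4,rmC)}, keep {carry(b2,left), robot_in(rmC)}, require {carry(b4,right), robot_in(rmC)}
    → {carry(b2,left), carry(b4,right), robot_in(rmC)}
  through step 1 (pick(b4,rmC,right)): drop {carry(b4,right)}, keep {carry(b2,left), robot_in(rmC)}, require {ball_in(b4,rmC), free(right), robot_in(rmC)}
    → {ball_in(b4,rmC), carry(b2,left), free(right), robot_in(rmC)}

== RESULT ==
["ball_in(b4,rmC)", "carry(b2,left)", "free(right)", "robot_in(rmC)"]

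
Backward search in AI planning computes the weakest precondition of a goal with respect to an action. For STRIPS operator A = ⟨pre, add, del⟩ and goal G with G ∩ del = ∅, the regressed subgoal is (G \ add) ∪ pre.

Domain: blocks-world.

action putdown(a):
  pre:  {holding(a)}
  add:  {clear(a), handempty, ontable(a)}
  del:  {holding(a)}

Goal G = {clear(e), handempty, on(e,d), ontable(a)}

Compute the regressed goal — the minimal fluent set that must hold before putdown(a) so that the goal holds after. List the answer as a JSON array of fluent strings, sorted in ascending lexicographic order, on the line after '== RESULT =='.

Regress:
  G ∩ del = {}  (empty — regression defined)
  G \ add = {clear(e), handempty, on(e,d), ontable(a)} \ {clear(a), handempty, ontable(a)} = {clear(e), on(e,d)}
  ∪ pre   = {clear(e), on(e,d)} ∪ {holding(a)}
          = {clear(e), holding(a), on(e,d)}

== RESULT ==
["clear(e)", "holding(a)", "on(e,d)"]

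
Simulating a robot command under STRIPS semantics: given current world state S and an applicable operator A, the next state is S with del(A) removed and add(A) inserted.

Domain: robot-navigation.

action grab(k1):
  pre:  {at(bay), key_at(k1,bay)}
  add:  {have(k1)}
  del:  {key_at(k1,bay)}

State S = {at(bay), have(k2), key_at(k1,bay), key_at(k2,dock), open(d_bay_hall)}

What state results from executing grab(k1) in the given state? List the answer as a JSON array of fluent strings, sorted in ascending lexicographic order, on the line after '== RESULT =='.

Compute (S \ del) ∪ add:
  pre ⊆ S: {at(bay), key_at(k1,bay)} ⊆ S  — applicable
  S \ del = {at(bay), have(k2), key_at(k2,dock), open(d_bay_hall)}
  ∪ add   = {at(bay), have(k1), have(k2), key_at(k2,dock), open(d_bay_hall)}

== RESULT ==
["at(bay)", "have(k1)", "have(k2)", "key_at(k2,dock)", "open(d_bay_hall)"]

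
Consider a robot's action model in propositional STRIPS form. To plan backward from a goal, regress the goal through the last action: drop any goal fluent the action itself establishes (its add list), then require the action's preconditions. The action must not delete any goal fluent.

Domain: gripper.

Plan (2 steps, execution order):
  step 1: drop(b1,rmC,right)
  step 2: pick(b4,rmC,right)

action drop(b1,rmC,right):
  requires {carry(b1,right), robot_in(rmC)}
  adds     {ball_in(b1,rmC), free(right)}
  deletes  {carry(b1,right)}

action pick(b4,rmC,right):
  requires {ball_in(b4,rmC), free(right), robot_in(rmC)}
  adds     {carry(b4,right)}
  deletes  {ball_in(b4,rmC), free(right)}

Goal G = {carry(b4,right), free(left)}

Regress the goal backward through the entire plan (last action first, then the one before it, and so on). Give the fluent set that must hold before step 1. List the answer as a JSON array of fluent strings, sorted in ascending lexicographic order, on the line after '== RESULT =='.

Work backward from the goal:
  through step 2 (pick(b4,rmC,right)): drop {carry(b4,right)}, keep {free(left)}, require {ball_in(b4,rmC), free(right), robot_in(rmC)}
    → {ball_in(b4,rmC), free(left), free(right), robot_in(rmC)}
  through step 1 (drop(b1,rmC,right)): drop {free(right)}, keep {ball_in(b4,rmC), free(left), robot_in(rmC)}, require {carry(b1,right), robot_in(rmC)}
    → {ball_in(b4,rmC), carry(b1,right), free(left), robot_in(rmC)}

== RESULT ==
["ball_in(b4,rmC)", "carry(b1,right)", "free(left)", "robot_in(rmC)"]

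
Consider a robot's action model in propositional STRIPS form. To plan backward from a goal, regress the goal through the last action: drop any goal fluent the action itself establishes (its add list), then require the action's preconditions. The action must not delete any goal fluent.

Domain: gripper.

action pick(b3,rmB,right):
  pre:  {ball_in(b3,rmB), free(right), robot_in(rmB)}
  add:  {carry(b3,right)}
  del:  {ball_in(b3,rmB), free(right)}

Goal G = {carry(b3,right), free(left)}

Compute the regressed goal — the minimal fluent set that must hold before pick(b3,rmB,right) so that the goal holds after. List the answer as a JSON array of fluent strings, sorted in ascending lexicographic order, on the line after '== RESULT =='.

Compute (G \ add) ∪ pre:
  G ∩ del = {}  (empty — regression defined)
  G \ add = {carry(b3,right), free(left)} \ {carry(b3,right)} = {free(left)}
  ∪ pre   = {free(left)} ∪ {ball_in(b3,rmB), free(right), robot_in(rmB)}
          = {ball_in(b3,rmB), free(left), free(right), robot_in(rmB)}

== RESULT ==
["ball_in(b3,rmB)", "free(left)", "free(right)", "robot_in(rmB)"]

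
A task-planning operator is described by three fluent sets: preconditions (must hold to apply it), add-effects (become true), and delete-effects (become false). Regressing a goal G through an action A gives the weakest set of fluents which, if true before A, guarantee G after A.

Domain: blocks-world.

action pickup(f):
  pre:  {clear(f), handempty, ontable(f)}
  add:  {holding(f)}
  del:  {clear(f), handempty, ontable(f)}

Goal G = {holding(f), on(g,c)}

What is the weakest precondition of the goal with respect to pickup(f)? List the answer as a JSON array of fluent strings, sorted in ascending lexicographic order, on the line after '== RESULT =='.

Regress:
  G ∩ del = {}  (empty — regression defined)
  G \ add = {holding(f), on(g,c)} \ {holding(f)} = {on(g,c)}
  ∪ pre   = {on(g,c)} ∪ {clear(f), handempty, ontable(f)}
          = {clear(f), handempty, on(g,c), ontable(f)}

== RESULT ==
["clear(f)", "handempty", "on(g,c)", "ontable(f)"]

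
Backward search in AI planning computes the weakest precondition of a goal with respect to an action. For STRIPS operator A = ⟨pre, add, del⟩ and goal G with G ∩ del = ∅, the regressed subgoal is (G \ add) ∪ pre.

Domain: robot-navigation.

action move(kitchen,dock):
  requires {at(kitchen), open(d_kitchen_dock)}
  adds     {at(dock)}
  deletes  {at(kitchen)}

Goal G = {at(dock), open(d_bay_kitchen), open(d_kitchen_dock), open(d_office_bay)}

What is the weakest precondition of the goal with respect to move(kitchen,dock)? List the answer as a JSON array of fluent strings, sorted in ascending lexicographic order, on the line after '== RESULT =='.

Compute (G \ add) ∪ pre:
  G ∩ del = {}  (empty — regression defined)
  G \ add = {at(dock), open(d_bay_kitchen), open(d_kitchen_dock), open(d_office_bay)} \ {at(dock)} = {open(d_bay_kitchen), open(d_kitchen_dock), open(d_office_bay)}
  ∪ pre   = {open(d_bay_kitchen), open(d_kitchen_dock), open(d_office_bay)} ∪ {at(kitchen), open(d_kitchen_dock)}
          = {at(kitchen), open(d_bay_kitchen), open(d_kitchen_dock), open(d_office_bay)}

== RESULT ==
["at(kitchen)", "open(d_bay_kitchen)", "open(d_kitchen_dock)", "open(d_office_bay)"]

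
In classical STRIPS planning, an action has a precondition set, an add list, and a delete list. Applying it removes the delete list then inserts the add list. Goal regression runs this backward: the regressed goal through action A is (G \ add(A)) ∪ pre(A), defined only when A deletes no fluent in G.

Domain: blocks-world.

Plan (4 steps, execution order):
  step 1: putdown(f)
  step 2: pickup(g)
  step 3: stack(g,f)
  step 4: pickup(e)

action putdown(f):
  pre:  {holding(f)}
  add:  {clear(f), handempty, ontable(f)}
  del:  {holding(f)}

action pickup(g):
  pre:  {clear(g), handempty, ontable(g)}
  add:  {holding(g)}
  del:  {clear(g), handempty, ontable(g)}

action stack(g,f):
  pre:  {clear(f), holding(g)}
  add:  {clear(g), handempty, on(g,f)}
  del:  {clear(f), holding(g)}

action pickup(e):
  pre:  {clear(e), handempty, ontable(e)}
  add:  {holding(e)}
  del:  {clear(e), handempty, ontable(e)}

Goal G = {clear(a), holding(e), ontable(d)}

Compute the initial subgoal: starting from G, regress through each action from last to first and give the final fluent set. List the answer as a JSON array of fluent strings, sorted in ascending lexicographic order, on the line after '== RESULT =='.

Work backward from the goal:
  through step 4 (pickup(e)): drop {holding(e)}, keep {clear(a), ontable(d)}, require {clear(e), handempty, ontable(e)}
    → {clear(a), clear(e), handempty, ontable(d), ontable(e)}
  through step 3 (stack(g,f)): drop {handempty}, keep {clear(a), clear(e), ontable(d), ontable(e)}, require {clear(f), holding(g)}
    → {clear(a), clear(e), clear(f), holding(g), ontable(d), ontable(e)}
  through step 2 (pickup(g)): drop {holding(g)}, keep {clear(a), clear(e), clear(f), ontable(d), ontable(e)}, require {clear(g), handempty, ontable(g)}
    → {clear(a), clear(e), clear(f), clear(g), handempty, ontable(d), ontable(e), ontable(g)}
  through step 1 (putdown(f)): drop {clear(f), handempty}, keep {clear(a), clear(e), clear(g), ontable(d), ontable(e), ontable(g)}, require {holding(f)}
    → {clear(a), clear(e), clear(g), holding(f), ontable(d), ontable(e), ontable(g)}

== RESULT ==
["clear(a)", "clear(e)", "clear(g)", "holding(f)", "ontable(d)", "ontable(e)", "ontable(g)"]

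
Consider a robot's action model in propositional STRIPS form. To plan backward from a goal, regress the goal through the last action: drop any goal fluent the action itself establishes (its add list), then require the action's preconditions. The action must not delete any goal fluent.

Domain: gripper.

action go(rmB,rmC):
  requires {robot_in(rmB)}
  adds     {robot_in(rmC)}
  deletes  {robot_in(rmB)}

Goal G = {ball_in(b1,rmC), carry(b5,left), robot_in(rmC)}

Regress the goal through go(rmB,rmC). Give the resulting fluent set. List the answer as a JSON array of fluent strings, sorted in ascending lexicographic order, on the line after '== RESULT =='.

Compute (G \ add) ∪ pre:
  G ∩ del = {}  (empty — regression defined)
  G \ add = {ball_in(b1,rmC), carry(b5,left), robot_in(rmC)} \ {robot_in(rmC)} = {ball_in(b1,rmC), carry(b5,left)}
  ∪ pre   = {ball_in(b1,rmC), carry(b5,left)} ∪ {robot_in(rmB)}
          = {ball_in(b1,rmC), carry(b5,left), robot_in(rmB)}

== RESULT ==
["ball_in(b1,rmC)", "carry(b5,left)", "robot_in(rmB)"]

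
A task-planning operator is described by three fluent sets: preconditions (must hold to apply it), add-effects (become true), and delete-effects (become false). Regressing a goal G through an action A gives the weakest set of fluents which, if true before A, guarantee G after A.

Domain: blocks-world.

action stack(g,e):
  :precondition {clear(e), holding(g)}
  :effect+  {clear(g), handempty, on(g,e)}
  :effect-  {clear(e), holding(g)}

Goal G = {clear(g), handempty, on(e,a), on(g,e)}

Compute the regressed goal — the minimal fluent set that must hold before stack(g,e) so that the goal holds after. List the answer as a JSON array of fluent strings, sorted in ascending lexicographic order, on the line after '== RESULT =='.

Compute (G \ add) ∪ pre:
  G ∩ del = {}  (empty — regression defined)
  G \ add = {clear(g), handempty, on(e,a), on(g,e)} \ {clear(g), handempty, on(g,e)} = {on(e,a)}
  ∪ pre   = {on(e,a)} ∪ {clear(e), holding(g)}
          = {clear(e), holding(g), on(e,a)}

== RESULT ==
["clear(e)", "holding(g)", "on(e,a)"]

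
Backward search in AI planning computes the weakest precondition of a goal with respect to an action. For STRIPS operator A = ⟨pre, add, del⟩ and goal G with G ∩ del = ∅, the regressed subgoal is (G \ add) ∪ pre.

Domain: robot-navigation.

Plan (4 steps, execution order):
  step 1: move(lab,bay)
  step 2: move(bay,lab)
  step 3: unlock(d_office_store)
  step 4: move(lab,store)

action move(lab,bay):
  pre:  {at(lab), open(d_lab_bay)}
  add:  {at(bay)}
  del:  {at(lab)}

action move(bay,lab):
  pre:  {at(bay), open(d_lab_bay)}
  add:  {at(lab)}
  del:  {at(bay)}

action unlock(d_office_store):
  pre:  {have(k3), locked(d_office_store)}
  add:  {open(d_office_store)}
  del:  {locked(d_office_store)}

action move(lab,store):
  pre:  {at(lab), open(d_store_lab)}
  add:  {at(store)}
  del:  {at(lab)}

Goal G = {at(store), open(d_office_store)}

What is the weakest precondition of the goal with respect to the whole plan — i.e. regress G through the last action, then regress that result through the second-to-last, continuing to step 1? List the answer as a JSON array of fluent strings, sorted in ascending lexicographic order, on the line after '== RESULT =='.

Regress step by step:
  through step 4 (move(lab,store)): drop {at(store)}, keep {open(d_office_store)}, require {at(lab), open(d_store_lab)}
    → {at(lab), open(d_office_store), open(d_store_lab)}
  through step 3 (unlock(d_office_store)): drop {open(d_office_store)}, keep {at(lab), open(d_store_lab)}, require {have(k3), locked(d_office_store)}
    → {at(lab), have(k3), locked(d_office_store), open(d_store_lab)}
  through step 2 (move(bay,lab)): drop {at(lab)}, keep {have(k3), locked(d_office_store), open(d_store_lab)}, require {at(bay), open(d_lab_bay)}
    → {at(bay), have(k3), locked(d_office_store), open(d_lab_bay), open(d_store_lab)}
  through step 1 (move(lab,bay)): drop {at(bay)}, keep {have(k3), locked(d_office_store), open(d_lab_bay), open(d_store_lab)}, require {at(lab), open(d_lab_bay)}
    → {at(lab), have(k3), locked(d_office_store), open(d_lab_bay), open(d_store_lab)}

== RESULT ==
["at(lab)", "have(k3)", "locked(d_office_store)", "open(d_lab_bay)", "open(d_store_lab)"]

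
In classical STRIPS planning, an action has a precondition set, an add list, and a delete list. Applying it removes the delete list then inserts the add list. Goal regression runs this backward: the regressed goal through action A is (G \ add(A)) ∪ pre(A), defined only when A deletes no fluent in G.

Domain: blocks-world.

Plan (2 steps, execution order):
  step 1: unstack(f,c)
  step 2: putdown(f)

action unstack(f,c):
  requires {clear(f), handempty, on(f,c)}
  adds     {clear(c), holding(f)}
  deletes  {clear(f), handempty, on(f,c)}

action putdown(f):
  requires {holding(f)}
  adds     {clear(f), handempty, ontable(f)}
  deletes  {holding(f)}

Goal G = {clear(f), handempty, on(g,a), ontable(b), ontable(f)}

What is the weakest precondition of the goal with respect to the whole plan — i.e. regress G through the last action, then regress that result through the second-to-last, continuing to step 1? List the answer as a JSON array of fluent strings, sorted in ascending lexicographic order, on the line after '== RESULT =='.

Regress step by step:
  through step 2 (putdown(f)): drop {clear(f), handempty, ontable(f)}, keep {on(g,a), ontable(b)}, require {holding(f)}
    → {holding(f), on(g,a), ontable(b)}
  through step 1 (unstack(f,c)): drop {holding(f)}, keep {on(g,a), ontable(b)}, require {clear(f), handempty, on(f,c)}
    → {clear(f), handempty, on(f,c), on(g,a), ontable(b)}

== RESULT ==
["clear(f)", "handempty", "on(f,c)", "on(g,a)", "ontable(b)"]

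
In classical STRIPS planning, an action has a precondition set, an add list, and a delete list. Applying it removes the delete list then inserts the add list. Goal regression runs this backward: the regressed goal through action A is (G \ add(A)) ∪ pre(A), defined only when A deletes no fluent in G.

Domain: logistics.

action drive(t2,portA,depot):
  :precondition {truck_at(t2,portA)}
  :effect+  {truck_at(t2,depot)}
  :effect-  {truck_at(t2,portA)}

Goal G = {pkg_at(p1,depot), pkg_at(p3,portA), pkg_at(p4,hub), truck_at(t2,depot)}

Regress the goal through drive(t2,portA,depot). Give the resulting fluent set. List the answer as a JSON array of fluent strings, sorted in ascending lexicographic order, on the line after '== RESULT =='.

Compute (G \ add) ∪ pre:
  G ∩ del = {}  (empty — regression defined)
  G \ add = {pkg_at(p1,depot), pkg_at(p3,portA), pkg_at(p4,hub), truck_at(t2,depot)} \ {truck_at(t2,depot)} = {pkg_at(p1,depot), pkg_at(p3,portA), pkg_at(p4,hub)}
  ∪ pre   = {pkg_at(p1,depot), pkg_at(p3,portA), pkg_at(p4,hub)} ∪ {truck_at(t2,portA)}
          = {pkg_at(p1,depot), pkg_at(p3,portA), pkg_at(p4,hub), truck_at(t2,portA)}

== RESULT ==
["pkg_at(p1,depot)", "pkg_at(p3,portA)", "pkg_at(p4,hub)", "truck_at(t2,portA)"]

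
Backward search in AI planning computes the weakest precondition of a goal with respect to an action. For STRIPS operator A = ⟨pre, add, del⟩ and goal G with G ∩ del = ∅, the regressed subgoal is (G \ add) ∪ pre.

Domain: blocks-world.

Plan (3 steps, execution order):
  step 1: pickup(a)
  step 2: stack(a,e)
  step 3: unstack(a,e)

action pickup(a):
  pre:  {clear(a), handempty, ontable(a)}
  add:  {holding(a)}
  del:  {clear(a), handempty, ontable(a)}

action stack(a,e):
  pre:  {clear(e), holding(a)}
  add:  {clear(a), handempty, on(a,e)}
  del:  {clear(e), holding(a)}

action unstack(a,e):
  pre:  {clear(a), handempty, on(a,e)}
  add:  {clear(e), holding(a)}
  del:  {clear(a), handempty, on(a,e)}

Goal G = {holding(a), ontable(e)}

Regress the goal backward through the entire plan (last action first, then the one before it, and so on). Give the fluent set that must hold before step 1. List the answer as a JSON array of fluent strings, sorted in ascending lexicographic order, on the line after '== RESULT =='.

Work backward from the goal:
  through step 3 (unstack(a,e)): drop {holding(a)}, keep {ontable(e)}, require {clear(a), handempty, on(a,e)}
    → {clear(a), handempty, on(a,e), ontable(e)}
  through step 2 (stack(a,e)): drop {clear(a), handempty, on(a,e)}, keep {ontable(e)}, require {clear(e), holding(a)}
    → {clear(e), holding(a), ontable(e)}
  through step 1 (pickup(a)): drop {holding(a)}, keep {clear(e), ontable(e)}, require {clear(a), handempty, ontable(a)}
    → {clear(a), clear(e), handempty, ontable(a), ontable(e)}

== RESULT ==
["clear(a)", "clear(e)", "handempty", "ontable(a)", "ontable(e)"]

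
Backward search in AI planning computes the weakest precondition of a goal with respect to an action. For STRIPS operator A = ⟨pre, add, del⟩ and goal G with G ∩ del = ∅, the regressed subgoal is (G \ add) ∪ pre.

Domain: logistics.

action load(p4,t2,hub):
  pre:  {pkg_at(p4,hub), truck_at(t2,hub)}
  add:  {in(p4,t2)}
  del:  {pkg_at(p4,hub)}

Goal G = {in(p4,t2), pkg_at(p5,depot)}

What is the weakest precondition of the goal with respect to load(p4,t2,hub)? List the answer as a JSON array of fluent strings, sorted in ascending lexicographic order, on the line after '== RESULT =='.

Regress:
  G ∩ del = {}  (empty — regression defined)
  G \ add = {in(p4,t2), pkg_at(p5,depot)} \ {in(p4,t2)} = {pkg_at(p5,depot)}
  ∪ pre   = {pkg_at(p5,depot)} ∪ {pkg_at(p4,hub), truck_at(t2,hub)}
          = {pkg_at(p4,hub), pkg_at(p5,depot), truck_at(t2,hub)}

== RESULT ==
["pkg_at(p4,hub)", "pkg_at(p5,depot)", "truck_at(t2,hub)"]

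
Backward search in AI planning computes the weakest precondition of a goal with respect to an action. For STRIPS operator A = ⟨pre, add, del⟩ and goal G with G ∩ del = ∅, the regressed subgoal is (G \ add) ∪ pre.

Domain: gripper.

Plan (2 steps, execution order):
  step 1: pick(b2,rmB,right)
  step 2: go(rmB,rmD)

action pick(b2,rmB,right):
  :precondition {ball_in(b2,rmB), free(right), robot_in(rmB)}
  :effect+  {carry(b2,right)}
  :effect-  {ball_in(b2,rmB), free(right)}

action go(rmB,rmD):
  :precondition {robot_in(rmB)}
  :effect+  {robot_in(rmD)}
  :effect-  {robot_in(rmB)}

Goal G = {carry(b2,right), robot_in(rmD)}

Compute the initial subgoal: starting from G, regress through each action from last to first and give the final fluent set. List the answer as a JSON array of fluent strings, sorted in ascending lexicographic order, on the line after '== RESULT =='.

Work backward from the goal:
  through step 2 (go(rmB,rmD)): drop {robot_in(rmD)}, keep {carry(b2,right)}, require {robot_in(rmB)}
    → {carry(b2,right), robot_in(rmB)}
  through step 1 (pick(b2,rmB,right)): drop {carry(b2,right)}, keep {robot_in(rmB)}, require {ball_in(b2,rmB), free(right), robot_in(rmB)}
    → {ball_in(b2,rmB), free(right), robot_in(rmB)}

== RESULT ==
["ball_in(b2,rmB)", "free(right)", "robot_in(rmB)"]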